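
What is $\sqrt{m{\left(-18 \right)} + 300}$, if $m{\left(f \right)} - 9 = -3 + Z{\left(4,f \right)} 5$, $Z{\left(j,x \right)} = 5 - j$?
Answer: $\sqrt{311} \approx 17.635$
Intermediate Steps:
$m{\left(f \right)} = 11$ ($m{\left(f \right)} = 9 - \left(3 - \left(5 - 4\right) 5\right) = 9 + \left(-3 + 1 \cdot 5\right) = 9 + \left(-3 + 5\right) = 9 + 2 = 11$)
$\sqrt{m{\left(-18 \right)} + 300} = \sqrt{11 + 300} = \sqrt{311}$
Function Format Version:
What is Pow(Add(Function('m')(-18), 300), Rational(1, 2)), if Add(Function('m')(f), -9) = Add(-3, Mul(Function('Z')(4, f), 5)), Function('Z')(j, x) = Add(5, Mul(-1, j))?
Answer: Pow(311, Rational(1, 2)) ≈ 17.635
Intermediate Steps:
Function('m')(f) = 11 (Function('m')(f) = Add(9, Add(-3, Mul(Add(5, Mul(-1, 4)), 5))) = Add(9, Add(-3, Mul(Add(5, -4), 5))) = Add(9, Add(-3, Mul(1, 5))) = Add(9, Add(-3, 5)) = Add(9, 2) = 11)
Pow(Add(Function('m')(-18), 300), Rational(1, 2)) = Pow(Add(11, 300), Rational(1, 2)) = Pow(311, Rational(1, 2))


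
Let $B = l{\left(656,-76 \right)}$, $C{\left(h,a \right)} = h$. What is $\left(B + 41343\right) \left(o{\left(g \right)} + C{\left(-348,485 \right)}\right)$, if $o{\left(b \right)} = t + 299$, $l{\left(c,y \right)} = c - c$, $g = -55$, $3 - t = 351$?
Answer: $-16413171$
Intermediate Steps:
$t = -348$ ($t = 3 - 351 = -348$)
$l{\left(c,y \right)} = 0$
$B = 0$
$o{\left(b \right)} = -49$ ($o{\left(b \right)} = -348 + 299 = -49$)
$\left(B + 41343\right) \left(o{\left(g \right)} + C{\left(-348,485 \right)}\right) = \left(0 + 41343\right) \left(-49 - 348\right) = 41343 \left(-397\right) = -16413171$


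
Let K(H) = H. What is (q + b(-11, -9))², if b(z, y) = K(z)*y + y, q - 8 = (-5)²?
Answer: 15129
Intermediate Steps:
q = 33 (q = 8 + (-5)² = 8 + 25 = 33)
b(z, y) = y + y*z (b(z, y) = z*y + y = y*z + y = y + y*z)
(q + b(-11, -9))² = (33 - 9*(1 - 11))² = (33 - 9*(-10))² = (33 + 90)² = 123² = 15129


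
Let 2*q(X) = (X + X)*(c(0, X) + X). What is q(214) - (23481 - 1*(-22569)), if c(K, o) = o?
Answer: 45542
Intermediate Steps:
q(X) = 2*X**2 (q(X) = ((X + X)*(X + X))/2 = ((2*X)*(2*X))/2 = (4*X**2)/2 = 2*X**2)
q(214) - (23481 - 1*(-22569)) = 2*214**2 - (23481 - 1*(-22569)) = 2*45796 - (23481 + 22569) = 91592 - 1*46050 = 91592 - 46050 = 45542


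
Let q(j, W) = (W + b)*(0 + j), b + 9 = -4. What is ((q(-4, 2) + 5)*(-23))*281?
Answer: -316687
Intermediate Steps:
b = -13 (b = -9 - 4 = -13)
q(j, W) = j*(-13 + W) (q(j, W) = (W - 13)*(0 + j) = (-13 + W)*j = j*(-13 + W))
((q(-4, 2) + 5)*(-23))*281 = ((-4*(-13 + 2) + 5)*(-23))*281 = ((-4*(-11) + 5)*(-23))*281 = ((44 + 5)*(-23))*281 = (49*(-23))*281 = -1127*281 = -316687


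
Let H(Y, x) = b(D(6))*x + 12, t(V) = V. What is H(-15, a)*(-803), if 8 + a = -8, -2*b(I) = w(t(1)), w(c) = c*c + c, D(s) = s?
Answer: -22484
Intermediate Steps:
w(c) = c + c**2 (w(c) = c**2 + c = c + c**2)
b(I) = -1 (b(I) = -(1 + 1)/2 = -2/2 = -1/2*2 = -1)
a = -16 (a = -8 - 8 = -16)
H(Y, x) = 12 - x (H(Y, x) = -x + 12 = 12 - x)
H(-15, a)*(-803) = (12 - 1*(-16))*(-803) = (12 + 16)*(-803) = 28*(-803) = -22484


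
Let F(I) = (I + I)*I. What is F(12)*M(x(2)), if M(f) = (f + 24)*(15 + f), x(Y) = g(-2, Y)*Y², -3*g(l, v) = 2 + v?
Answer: 51968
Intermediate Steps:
g(l, v) = -⅔ - v/3 (g(l, v) = -(2 + v)/3 = -⅔ - v/3)
F(I) = 2*I² (F(I) = (2*I)*I = 2*I²)
x(Y) = Y²*(-⅔ - Y/3) (x(Y) = (-⅔ - Y/3)*Y² = Y²*(-⅔ - Y/3))
M(f) = (15 + f)*(24 + f) (M(f) = (24 + f)*(15 + f) = (15 + f)*(24 + f))
F(12)*M(x(2)) = (2*12²)*(360 + ((⅓)*2²*(-2 - 1*2))² + 39*((⅓)*2²*(-2 - 1*2))) = (2*144)*(360 + ((⅓)*4*(-2 - 2))² + 39*((⅓)*4*(-2 - 2))) = 288*(360 + ((⅓)*4*(-4))² + 39*((⅓)*4*(-4))) = 288*(360 + (-16/3)² + 39*(-16/3)) = 288*(360 + 256/9 - 208) = 288*(1624/9) = 51968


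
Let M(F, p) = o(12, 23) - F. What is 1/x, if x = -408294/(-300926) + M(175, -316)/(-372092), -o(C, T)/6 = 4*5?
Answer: 55986078596/76005852109 ≈ 0.73660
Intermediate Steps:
o(C, T) = -120 (o(C, T) = -24*5 = -6*20 = -120)
M(F, p) = -120 - F
x = 76005852109/55986078596 (x = -408294/(-300926) + (-120 - 1*175)/(-372092) = -408294*(-1/300926) + (-120 - 175)*(-1/372092) = 204147/150463 - 295*(-1/372092) = 204147/150463 + 295/372092 = 76005852109/55986078596 ≈ 1.3576)
1/x = 1/(76005852109/55986078596) = 55986078596/76005852109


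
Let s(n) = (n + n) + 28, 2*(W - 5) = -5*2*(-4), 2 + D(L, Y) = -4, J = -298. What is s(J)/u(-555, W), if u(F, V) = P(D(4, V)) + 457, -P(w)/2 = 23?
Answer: -568/411 ≈ -1.3820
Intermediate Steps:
D(L, Y) = -6 (D(L, Y) = -2 - 4 = -6)
P(w) = -46 (P(w) = -2*23 = -46)
W = 25 (W = 5 + (-5*2*(-4))/2 = 5 + (-10*(-4))/2 = 5 + (1/2)*40 = 5 + 20 = 25)
u(F, V) = 411 (u(F, V) = -46 + 457 = 411)
s(n) = 28 + 2*n (s(n) = 2*n + 28 = 28 + 2*n)
s(J)/u(-555, W) = (28 + 2*(-298))/411 = (28 - 596)*(1/411) = -568*1/411 = -568/411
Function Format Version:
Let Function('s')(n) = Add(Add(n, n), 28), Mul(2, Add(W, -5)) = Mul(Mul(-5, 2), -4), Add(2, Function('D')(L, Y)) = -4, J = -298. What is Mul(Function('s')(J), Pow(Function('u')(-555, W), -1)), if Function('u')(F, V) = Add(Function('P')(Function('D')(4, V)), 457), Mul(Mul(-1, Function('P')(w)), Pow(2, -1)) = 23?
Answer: Rational(-568, 411) ≈ -1.3820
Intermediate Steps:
Function('D')(L, Y) = -6 (Function('D')(L, Y) = Add(-2, -4) = -6)
Function('P')(w) = -46 (Function('P')(w) = Mul(-2, 23) = -46)
W = 25 (W = Add(5, Mul(Rational(1, 2), Mul(Mul(-5, 2), -4))) = Add(5, Mul(Rational(1, 2), Mul(-10, -4))) = Add(5, Mul(Rational(1, 2), 40)) = Add(5, 20) = 25)
Function('u')(F, V) = 411 (Function('u')(F, V) = Add(-46, 457) = 411)
Function('s')(n) = Add(28, Mul(2, n)) (Function('s')(n) = Add(Mul(2, n), 28) = Add(28, Mul(2, n)))
Mul(Function('s')(J), Pow(Function('u')(-555, W), -1)) = Mul(Add(28, Mul(2, -298)), Pow(411, -1)) = Mul(Add(28, -596), Rational(1, 411)) = Mul(-568, Rational(1, 411)) = Rational(-568, 411)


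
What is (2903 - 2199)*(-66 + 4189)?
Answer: 2902592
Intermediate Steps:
(2903 - 2199)*(-66 + 4189) = 704*4123 = 2902592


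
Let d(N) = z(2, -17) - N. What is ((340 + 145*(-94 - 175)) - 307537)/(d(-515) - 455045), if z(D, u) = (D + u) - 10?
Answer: 346202/454555 ≈ 0.76163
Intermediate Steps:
z(D, u) = -10 + D + u
d(N) = -25 - N (d(N) = (-10 + 2 - 17) - N = -25 - N)
((340 + 145*(-94 - 175)) - 307537)/(d(-515) - 455045) = ((340 + 145*(-94 - 175)) - 307537)/((-25 - 1*(-515)) - 455045) = ((340 + 145*(-269)) - 307537)/((-25 + 515) - 455045) = ((340 - 39005) - 307537)/(490 - 455045) = (-38665 - 307537)/(-454555) = -346202*(-1/454555) = 346202/454555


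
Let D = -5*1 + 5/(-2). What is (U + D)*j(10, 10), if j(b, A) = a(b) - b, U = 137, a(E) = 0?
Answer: -1295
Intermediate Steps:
j(b, A) = -b (j(b, A) = 0 - b = -b)
D = -15/2 (D = -5 + 5*(-½) = -5 - 5/2 = -15/2 ≈ -7.5000)
(U + D)*j(10, 10) = (137 - 15/2)*(-1*10) = (259/2)*(-10) = -1295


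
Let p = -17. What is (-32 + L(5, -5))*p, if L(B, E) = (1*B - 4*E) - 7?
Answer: 238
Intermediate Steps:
L(B, E) = -7 + B - 4*E (L(B, E) = (B - 4*E) - 7 = -7 + B - 4*E)
(-32 + L(5, -5))*p = (-32 + (-7 + 5 - 4*(-5)))*(-17) = (-32 + (-7 + 5 + 20))*(-17) = (-32 + 18)*(-17) = -14*(-17) = 238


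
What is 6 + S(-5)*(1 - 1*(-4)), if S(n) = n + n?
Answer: -44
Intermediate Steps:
S(n) = 2*n
6 + S(-5)*(1 - 1*(-4)) = 6 + (2*(-5))*(1 - 1*(-4)) = 6 - 10*(1 + 4) = 6 - 10*5 = 6 - 50 = -44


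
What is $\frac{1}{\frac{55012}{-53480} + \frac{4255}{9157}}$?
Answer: $- \frac{122429090}{69046871} \approx -1.7731$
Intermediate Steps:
$\frac{1}{\frac{55012}{-53480} + \frac{4255}{9157}} = \frac{1}{55012 \left(- \frac{1}{53480}\right) + 4255 \cdot \frac{1}{9157}} = \frac{1}{- \frac{13753}{13370} + \frac{4255}{9157}} = \frac{1}{- \frac{69046871}{122429090}} = - \frac{122429090}{69046871}$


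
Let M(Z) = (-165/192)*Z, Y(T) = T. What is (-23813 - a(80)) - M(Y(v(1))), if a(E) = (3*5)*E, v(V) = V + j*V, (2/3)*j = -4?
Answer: -1601107/64 ≈ -25017.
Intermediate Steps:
j = -6 (j = (3/2)*(-4) = -6)
v(V) = -5*V (v(V) = V - 6*V = -5*V)
a(E) = 15*E
M(Z) = -55*Z/64 (M(Z) = (-165*1/192)*Z = -55*Z/64)
(-23813 - a(80)) - M(Y(v(1))) = (-23813 - 15*80) - (-55)*(-5*1)/64 = (-23813 - 1*1200) - (-55)*(-5)/64 = (-23813 - 1200) - 1*275/64 = -25013 - 275/64 = -1601107/64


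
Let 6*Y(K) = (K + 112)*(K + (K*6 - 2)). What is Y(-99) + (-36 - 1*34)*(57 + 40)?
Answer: -49775/6 ≈ -8295.8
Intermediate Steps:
Y(K) = (-2 + 7*K)*(112 + K)/6 (Y(K) = ((K + 112)*(K + (K*6 - 2)))/6 = ((112 + K)*(K + (6*K - 2)))/6 = ((112 + K)*(K + (-2 + 6*K)))/6 = ((112 + K)*(-2 + 7*K))/6 = ((-2 + 7*K)*(112 + K))/6 = (-2 + 7*K)*(112 + K)/6)
Y(-99) + (-36 - 1*34)*(57 + 40) = (-112/3 + (7/6)*(-99)² + (391/3)*(-99)) + (-36 - 1*34)*(57 + 40) = (-112/3 + (7/6)*9801 - 12903) + (-36 - 34)*97 = (-112/3 + 22869/2 - 12903) - 70*97 = -9035/6 - 6790 = -49775/6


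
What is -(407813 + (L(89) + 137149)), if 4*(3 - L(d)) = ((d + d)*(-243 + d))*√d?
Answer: -544965 - 6853*√89 ≈ -6.0962e+5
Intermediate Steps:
L(d) = 3 - d^(3/2)*(-243 + d)/2 (L(d) = 3 - (d + d)*(-243 + d)*√d/4 = 3 - (2*d)*(-243 + d)*√d/4 = 3 - 2*d*(-243 + d)*√d/4 = 3 - d^(3/2)*(-243 + d)/2)
-(407813 + (L(89) + 137149)) = -(407813 + ((3 - 7921*√89/2 + 243*89^(3/2)/2) + 137149)) = -(407813 + ((3 - 7921*√89/2 + 243*(89*√89)/2) + 137149)) = -(407813 + ((3 - 7921*√89/2 + 21627*√89/2) + 137149)) = -(407813 + ((3 + 6853*√89) + 137149)) = -(407813 + (137152 + 6853*√89)) = -(544965 + 6853*√89) = -544965 - 6853*√89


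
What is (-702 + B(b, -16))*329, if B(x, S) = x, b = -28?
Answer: -240170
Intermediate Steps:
(-702 + B(b, -16))*329 = (-702 - 28)*329 = -730*329 = -240170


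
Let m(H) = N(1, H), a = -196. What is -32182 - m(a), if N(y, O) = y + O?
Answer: -31987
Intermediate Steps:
N(y, O) = O + y
m(H) = 1 + H (m(H) = H + 1 = 1 + H)
-32182 - m(a) = -32182 - (1 - 196) = -32182 - 1*(-195) = -32182 + 195 = -31987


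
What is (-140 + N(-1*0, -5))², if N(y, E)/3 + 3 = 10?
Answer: 14161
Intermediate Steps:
N(y, E) = 21 (N(y, E) = -9 + 3*10 = -9 + 30 = 21)
(-140 + N(-1*0, -5))² = (-140 + 21)² = (-119)² = 14161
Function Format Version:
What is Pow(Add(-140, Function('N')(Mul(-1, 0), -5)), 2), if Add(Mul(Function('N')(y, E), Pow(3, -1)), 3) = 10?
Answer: 14161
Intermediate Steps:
Function('N')(y, E) = 21 (Function('N')(y, E) = Add(-9, Mul(3, 10)) = Add(-9, 30) = 21)
Pow(Add(-140, Function('N')(Mul(-1, 0), -5)), 2) = Pow(Add(-140, 21), 2) = Pow(-119, 2) = 14161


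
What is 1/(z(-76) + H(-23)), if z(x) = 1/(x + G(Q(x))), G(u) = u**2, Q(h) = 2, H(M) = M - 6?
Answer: -72/2089 ≈ -0.034466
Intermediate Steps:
H(M) = -6 + M
z(x) = 1/(4 + x) (z(x) = 1/(x + 2**2) = 1/(x + 4) = 1/(4 + x))
1/(z(-76) + H(-23)) = 1/(1/(4 - 76) + (-6 - 23)) = 1/(1/(-72) - 29) = 1/(-1/72 - 29) = 1/(-2089/72) = -72/2089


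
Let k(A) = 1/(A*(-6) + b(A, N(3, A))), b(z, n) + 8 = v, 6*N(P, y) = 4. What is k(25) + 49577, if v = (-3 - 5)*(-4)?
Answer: 6246701/126 ≈ 49577.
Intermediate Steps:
N(P, y) = ⅔ (N(P, y) = (⅙)*4 = ⅔)
v = 32 (v = -8*(-4) = 32)
b(z, n) = 24 (b(z, n) = -8 + 32 = 24)
k(A) = 1/(24 - 6*A) (k(A) = 1/(A*(-6) + 24) = 1/(-6*A + 24) = 1/(24 - 6*A))
k(25) + 49577 = -1/(-24 + 6*25) + 49577 = -1/(-24 + 150) + 49577 = -1/126 + 49577 = 6246701/126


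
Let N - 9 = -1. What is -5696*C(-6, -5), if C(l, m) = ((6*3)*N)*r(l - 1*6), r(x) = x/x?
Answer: -820224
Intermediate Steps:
N = 8 (N = 9 - 1 = 8)
r(x) = 1
C(l, m) = 144 (C(l, m) = ((6*3)*8)*1 = (18*8)*1 = 144*1 = 144)
-5696*C(-6, -5) = -5696*144 = -820224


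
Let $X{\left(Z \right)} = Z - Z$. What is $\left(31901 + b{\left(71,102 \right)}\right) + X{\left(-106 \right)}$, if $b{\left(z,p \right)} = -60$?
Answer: $31841$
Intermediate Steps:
$X{\left(Z \right)} = 0$
$\left(31901 + b{\left(71,102 \right)}\right) + X{\left(-106 \right)} = \left(31901 - 60\right) + 0 = 31841 + 0 = 31841$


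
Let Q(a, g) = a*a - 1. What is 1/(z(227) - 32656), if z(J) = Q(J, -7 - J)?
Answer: 1/18872 ≈ 5.2989e-5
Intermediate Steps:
Q(a, g) = -1 + a**2 (Q(a, g) = a**2 - 1 = -1 + a**2)
z(J) = -1 + J**2
1/(z(227) - 32656) = 1/((-1 + 227**2) - 32656) = 1/((-1 + 51529) - 32656) = 1/(51528 - 32656) = 1/18872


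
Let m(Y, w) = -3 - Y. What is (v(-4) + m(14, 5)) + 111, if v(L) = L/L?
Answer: 95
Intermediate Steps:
v(L) = 1
(v(-4) + m(14, 5)) + 111 = (1 + (-3 - 1*14)) + 111 = (1 + (-3 - 14)) + 111 = (1 - 17) + 111 = -16 + 111 = 95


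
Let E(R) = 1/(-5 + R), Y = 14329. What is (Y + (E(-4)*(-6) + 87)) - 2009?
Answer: 37223/3 ≈ 12408.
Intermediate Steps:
(Y + (E(-4)*(-6) + 87)) - 2009 = (14329 + (-6/(-5 - 4) + 87)) - 2009 = (14329 + (-6/(-9) + 87)) - 2009 = (14329 + (-1/9*(-6) + 87)) - 2009 = (14329 + (2/3 + 87)) - 2009 = (14329 + 263/3) - 2009 = 43250/3 - 2009 = 37223/3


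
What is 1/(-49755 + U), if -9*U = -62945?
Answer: -9/384850 ≈ -2.3386e-5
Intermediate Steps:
U = 62945/9 (U = -⅑*(-62945) = 62945/9 ≈ 6993.9)
1/(-49755 + U) = 1/(-49755 + 62945/9) = 1/(-384850/9) = -9/384850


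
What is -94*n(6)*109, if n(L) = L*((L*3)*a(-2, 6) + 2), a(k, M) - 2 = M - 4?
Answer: -4549224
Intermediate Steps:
a(k, M) = -2 + M (a(k, M) = 2 + (M - 4) = 2 + (-4 + M) = -2 + M)
n(L) = L*(2 + 12*L) (n(L) = L*((L*3)*(-2 + 6) + 2) = L*((3*L)*4 + 2) = L*(12*L + 2) = L*(2 + 12*L))
-94*n(6)*109 = -188*6*(1 + 6*6)*109 = -188*6*(1 + 36)*109 = -188*6*37*109 = -94*444*109 = -41736*109 = -4549224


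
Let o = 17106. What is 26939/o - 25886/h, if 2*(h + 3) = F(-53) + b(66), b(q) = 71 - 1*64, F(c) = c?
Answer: 221753165/222378 ≈ 997.19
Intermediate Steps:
b(q) = 7 (b(q) = 71 - 64 = 7)
h = -26 (h = -3 + (-53 + 7)/2 = -3 + (½)*(-46) = -3 - 23 = -26)
26939/o - 25886/h = 26939/17106 - 25886/(-26) = 26939*(1/17106) - 25886*(-1/26) = 26939/17106 + 12943/13 = 221753165/222378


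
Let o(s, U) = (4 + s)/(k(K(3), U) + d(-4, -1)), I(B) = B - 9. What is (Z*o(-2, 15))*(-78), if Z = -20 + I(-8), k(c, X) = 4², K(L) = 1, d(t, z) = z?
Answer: 1924/5 ≈ 384.80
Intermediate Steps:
k(c, X) = 16
I(B) = -9 + B
o(s, U) = 4/15 + s/15 (o(s, U) = (4 + s)/(16 - 1) = (4 + s)/15 = (4 + s)*(1/15) = 4/15 + s/15)
Z = -37 (Z = -20 + (-9 - 8) = -20 - 17 = -37)
(Z*o(-2, 15))*(-78) = -37*(4/15 + (1/15)*(-2))*(-78) = -37*(4/15 - 2/15)*(-78) = -37*2/15*(-78) = -74/15*(-78) = 1924/5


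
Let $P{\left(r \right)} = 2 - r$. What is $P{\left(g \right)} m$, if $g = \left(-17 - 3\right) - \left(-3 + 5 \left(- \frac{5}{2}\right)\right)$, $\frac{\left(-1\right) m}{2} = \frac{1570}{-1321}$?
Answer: $\frac{20410}{1321} \approx 15.45$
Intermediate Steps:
$m = \frac{3140}{1321}$ ($m = - 2 \frac{1570}{-1321} = - 2 \cdot 1570 \left(- \frac{1}{1321}\right) = \left(-2\right) \left(- \frac{1570}{1321}\right) = \frac{3140}{1321} \approx 2.377$)
$g = - \frac{9}{2}$ ($g = -20 - \left(-3 + 5 \left(\left(-5\right) \frac{1}{2}\right)\right) = -20 + \left(3 - - \frac{25}{2}\right) = -20 + \left(3 + \frac{25}{2}\right) = -20 + \frac{31}{2} = - \frac{9}{2} \approx -4.5$)
$P{\left(g \right)} m = \left(2 - - \frac{9}{2}\right) \frac{3140}{1321} = \left(2 + \frac{9}{2}\right) \frac{3140}{1321} = \frac{13}{2} \cdot \frac{3140}{1321} = \frac{20410}{1321}$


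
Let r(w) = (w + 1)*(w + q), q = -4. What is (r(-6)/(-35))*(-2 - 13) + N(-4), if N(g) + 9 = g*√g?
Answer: 87/7 - 8*I ≈ 12.429 - 8.0*I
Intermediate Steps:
r(w) = (1 + w)*(-4 + w) (r(w) = (w + 1)*(w - 4) = (1 + w)*(-4 + w))
N(g) = -9 + g^(3/2) (N(g) = -9 + g*√g = -9 + g^(3/2))
(r(-6)/(-35))*(-2 - 13) + N(-4) = ((-4 + (-6)² - 3*(-6))/(-35))*(-2 - 13) + (-9 + (-4)^(3/2)) = ((-4 + 36 + 18)*(-1/35))*(-15) + (-9 - 8*I) = (50*(-1/35))*(-15) + (-9 - 8*I) = -10/7*(-15) + (-9 - 8*I) = 150/7 + (-9 - 8*I) = 87/7 - 8*I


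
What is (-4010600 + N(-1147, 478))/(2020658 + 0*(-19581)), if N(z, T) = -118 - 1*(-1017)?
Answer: -4009701/2020658 ≈ -1.9844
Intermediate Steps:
N(z, T) = 899 (N(z, T) = -118 + 1017 = 899)
(-4010600 + N(-1147, 478))/(2020658 + 0*(-19581)) = (-4010600 + 899)/(2020658 + 0*(-19581)) = -4009701/(2020658 + 0) = -4009701/2020658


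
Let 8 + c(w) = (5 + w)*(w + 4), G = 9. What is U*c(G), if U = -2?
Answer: -348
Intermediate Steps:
c(w) = -8 + (4 + w)*(5 + w) (c(w) = -8 + (5 + w)*(w + 4) = -8 + (5 + w)*(4 + w) = -8 + (4 + w)*(5 + w))
U*c(G) = -2*(12 + 9² + 9*9) = -2*(12 + 81 + 81) = -2*174 = -348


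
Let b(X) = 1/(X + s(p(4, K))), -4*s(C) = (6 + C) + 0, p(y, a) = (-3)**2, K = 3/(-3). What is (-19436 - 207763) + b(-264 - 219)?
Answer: -442356457/1947 ≈ -2.2720e+5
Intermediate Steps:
K = -1 (K = 3*(-1/3) = -1)
p(y, a) = 9
s(C) = -3/2 - C/4 (s(C) = -((6 + C) + 0)/4 = -(6 + C)/4 = -3/2 - C/4)
b(X) = 1/(-15/4 + X) (b(X) = 1/(X + (-3/2 - 1/4*9)) = 1/(X + (-3/2 - 9/4)) = 1/(X - 15/4) = 1/(-15/4 + X))
(-19436 - 207763) + b(-264 - 219) = (-19436 - 207763) + 4/(-15 + 4*(-264 - 219)) = -227199 + 4/(-15 + 4*(-483)) = -227199 + 4/(-15 - 1932) = -227199 + 4/(-1947) = -227199 + 4*(-1/1947) = -227199 - 4/1947 = -442356457/1947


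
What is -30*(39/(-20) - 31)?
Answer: 1977/2 ≈ 988.50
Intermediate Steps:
-30*(39/(-20) - 31) = -30*(39*(-1/20) - 31) = -30*(-39/20 - 31) = -30*(-659/20) = 1977/2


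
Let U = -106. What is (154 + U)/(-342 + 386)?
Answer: 12/11 ≈ 1.0909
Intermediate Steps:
(154 + U)/(-342 + 386) = (154 - 106)/(-342 + 386) = 48/44 = 48*(1/44) = 12/11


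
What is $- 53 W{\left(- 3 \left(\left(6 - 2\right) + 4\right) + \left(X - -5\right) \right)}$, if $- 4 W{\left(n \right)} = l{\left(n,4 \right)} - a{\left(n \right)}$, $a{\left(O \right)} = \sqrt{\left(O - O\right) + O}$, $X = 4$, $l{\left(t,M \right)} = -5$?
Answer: $- \frac{265}{4} - \frac{53 i \sqrt{15}}{4} \approx -66.25 - 51.317 i$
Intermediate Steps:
$a{\left(O \right)} = \sqrt{O}$ ($a{\left(O \right)} = \sqrt{0 + O} = \sqrt{O}$)
$W{\left(n \right)} = \frac{5}{4} + \frac{\sqrt{n}}{4}$ ($W{\left(n \right)} = - \frac{-5 - \sqrt{n}}{4} = \frac{5}{4} + \frac{\sqrt{n}}{4}$)
$- 53 W{\left(- 3 \left(\left(6 - 2\right) + 4\right) + \left(X - -5\right) \right)} = - 53 \left(\frac{5}{4} + \frac{\sqrt{- 3 \left(\left(6 - 2\right) + 4\right) + \left(4 - -5\right)}}{4}\right) = - 53 \left(\frac{5}{4} + \frac{\sqrt{- 3 \left(4 + 4\right) + \left(4 + 5\right)}}{4}\right) = - 53 \left(\frac{5}{4} + \frac{\sqrt{\left(-3\right) 8 + 9}}{4}\right) = - 53 \left(\frac{5}{4} + \frac{\sqrt{-24 + 9}}{4}\right) = - 53 \left(\frac{5}{4} + \frac{\sqrt{-15}}{4}\right) = - 53 \left(\frac{5}{4} + \frac{i \sqrt{15}}{4}\right) = - \frac{265}{4} - \frac{53 i \sqrt{15}}{4}$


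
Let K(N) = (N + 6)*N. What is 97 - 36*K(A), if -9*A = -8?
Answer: -1111/9 ≈ -123.44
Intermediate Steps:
A = 8/9 (A = -⅑*(-8) = 8/9 ≈ 0.88889)
K(N) = N*(6 + N) (K(N) = (6 + N)*N = N*(6 + N))
97 - 36*K(A) = 97 - 32*(6 + 8/9) = 97 - 32*62/9 = 97 - 36*496/81 = 97 - 1984/9 = -1111/9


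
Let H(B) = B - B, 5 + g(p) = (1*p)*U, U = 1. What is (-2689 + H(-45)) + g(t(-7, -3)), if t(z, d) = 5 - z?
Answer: -2682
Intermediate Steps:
g(p) = -5 + p (g(p) = -5 + (1*p)*1 = -5 + p*1 = -5 + p)
H(B) = 0
(-2689 + H(-45)) + g(t(-7, -3)) = (-2689 + 0) + (-5 + (5 - 1*(-7))) = -2689 + (-5 + (5 + 7)) = -2689 + (-5 + 12) = -2689 + 7 = -2682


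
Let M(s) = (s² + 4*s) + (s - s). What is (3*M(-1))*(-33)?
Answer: 297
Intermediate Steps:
M(s) = s² + 4*s (M(s) = (s² + 4*s) + 0 = s² + 4*s)
(3*M(-1))*(-33) = (3*(-(4 - 1)))*(-33) = (3*(-1*3))*(-33) = (3*(-3))*(-33) = -9*(-33) = 297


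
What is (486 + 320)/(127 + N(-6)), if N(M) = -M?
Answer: 806/133 ≈ 6.0602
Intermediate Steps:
(486 + 320)/(127 + N(-6)) = (486 + 320)/(127 - 1*(-6)) = 806/(127 + 6) = 806/133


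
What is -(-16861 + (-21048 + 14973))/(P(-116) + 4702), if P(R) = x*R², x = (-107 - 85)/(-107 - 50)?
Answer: 1800476/1660883 ≈ 1.0840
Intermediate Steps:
x = 192/157 (x = -192/(-157) = -192*(-1/157) = 192/157 ≈ 1.2229)
P(R) = 192*R²/157
-(-16861 + (-21048 + 14973))/(P(-116) + 4702) = -(-16861 + (-21048 + 14973))/((192/157)*(-116)² + 4702) = -(-16861 - 6075)/((192/157)*13456 + 4702) = -(-22936)/(2583552/157 + 4702) = -(-22936)/3321766/157 = -(-22936)*157/3321766 = -1*(-1800476/1660883) = 1800476/1660883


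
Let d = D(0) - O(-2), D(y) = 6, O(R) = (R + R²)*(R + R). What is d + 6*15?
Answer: 104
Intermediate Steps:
O(R) = 2*R*(R + R²) (O(R) = (R + R²)*(2*R) = 2*R*(R + R²))
d = 14 (d = 6 - 2*(-2)²*(1 - 2) = 6 - 2*4*(-1) = 6 - 1*(-8) = 6 + 8 = 14)
d + 6*15 = 14 + 6*15 = 14 + 90 = 104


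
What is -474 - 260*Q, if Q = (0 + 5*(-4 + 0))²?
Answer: -104474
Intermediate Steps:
Q = 400 (Q = (0 + 5*(-4))² = (0 - 20)² = (-20)² = 400)
-474 - 260*Q = -474 - 260*400 = -474 - 104000 = -104474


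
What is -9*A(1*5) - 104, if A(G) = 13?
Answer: -221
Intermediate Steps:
-9*A(1*5) - 104 = -9*13 - 104 = -117 - 104 = -221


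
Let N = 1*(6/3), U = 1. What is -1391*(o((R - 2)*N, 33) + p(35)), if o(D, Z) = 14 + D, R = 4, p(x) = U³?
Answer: -26429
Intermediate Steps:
p(x) = 1 (p(x) = 1³ = 1)
N = 2 (N = 1*(6*(⅓)) = 1*2 = 2)
-1391*(o((R - 2)*N, 33) + p(35)) = -1391*((14 + (4 - 2)*2) + 1) = -1391*((14 + 2*2) + 1) = -1391*((14 + 4) + 1) = -1391*(18 + 1) = -1391*19 = -26429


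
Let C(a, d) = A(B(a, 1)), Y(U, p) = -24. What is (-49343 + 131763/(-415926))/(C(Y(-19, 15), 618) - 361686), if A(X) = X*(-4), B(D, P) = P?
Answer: 6841056127/50145424980 ≈ 0.13642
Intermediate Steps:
A(X) = -4*X
C(a, d) = -4 (C(a, d) = -4*1 = -4)
(-49343 + 131763/(-415926))/(C(Y(-19, 15), 618) - 361686) = (-49343 + 131763/(-415926))/(-4 - 361686) = (-49343 + 131763*(-1/415926))/(-361690) = (-49343 - 43921/138642)*(-1/361690) = -6841056127/138642*(-1/361690) = 6841056127/50145424980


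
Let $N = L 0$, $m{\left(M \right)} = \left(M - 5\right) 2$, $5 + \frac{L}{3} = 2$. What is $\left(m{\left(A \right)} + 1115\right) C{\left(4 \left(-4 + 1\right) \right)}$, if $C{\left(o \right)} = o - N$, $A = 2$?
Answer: $-13308$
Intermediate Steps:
$L = -9$ ($L = -15 + 3 \cdot 2 = -15 + 6 = -9$)
$m{\left(M \right)} = -10 + 2 M$ ($m{\left(M \right)} = \left(-5 + M\right) 2 = -10 + 2 M$)
$N = 0$ ($N = \left(-9\right) 0 = 0$)
$C{\left(o \right)} = o$ ($C{\left(o \right)} = o - 0 = o + 0 = o$)
$\left(m{\left(A \right)} + 1115\right) C{\left(4 \left(-4 + 1\right) \right)} = \left(\left(-10 + 2 \cdot 2\right) + 1115\right) 4 \left(-4 + 1\right) = \left(\left(-10 + 4\right) + 1115\right) 4 \left(-3\right) = \left(-6 + 1115\right) \left(-12\right) = 1109 \left(-12\right) = -13308$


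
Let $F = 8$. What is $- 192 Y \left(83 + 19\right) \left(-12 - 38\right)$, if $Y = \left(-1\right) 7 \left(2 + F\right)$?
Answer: $-68544000$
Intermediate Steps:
$Y = -70$ ($Y = \left(-1\right) 7 \left(2 + 8\right) = \left(-7\right) 10 = -70$)
$- 192 Y \left(83 + 19\right) \left(-12 - 38\right) = \left(-192\right) \left(-70\right) \left(83 + 19\right) \left(-12 - 38\right) = 13440 \cdot 102 \left(-50\right) = 13440 \left(-5100\right) = -68544000$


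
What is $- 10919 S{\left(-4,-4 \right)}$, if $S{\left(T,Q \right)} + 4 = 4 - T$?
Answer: $-43676$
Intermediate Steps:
$S{\left(T,Q \right)} = - T$ ($S{\left(T,Q \right)} = -4 - \left(-4 + T\right) = - T$)
$- 10919 S{\left(-4,-4 \right)} = - 10919 \left(\left(-1\right) \left(-4\right)\right) = \left(-10919\right) 4 = -43676$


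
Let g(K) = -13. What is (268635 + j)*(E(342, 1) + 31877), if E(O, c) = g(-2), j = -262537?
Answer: 194306672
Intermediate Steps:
E(O, c) = -13
(268635 + j)*(E(342, 1) + 31877) = (268635 - 262537)*(-13 + 31877) = 6098*31864 = 194306672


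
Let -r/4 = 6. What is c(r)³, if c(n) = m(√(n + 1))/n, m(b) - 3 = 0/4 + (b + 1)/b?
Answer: (-92 + I*√23)³/168196608 ≈ -0.0045919 + 0.00072335*I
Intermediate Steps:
m(b) = 3 + (1 + b)/b (m(b) = 3 + (0/4 + (b + 1)/b) = 3 + (0*(¼) + (1 + b)/b) = 3 + (0 + (1 + b)/b) = 3 + (1 + b)/b)
r = -24 (r = -4*6 = -24)
c(n) = (4 + (1 + n)^(-½))/n (c(n) = (4 + 1/(√(n + 1)))/n = (4 + 1/(√(1 + n)))/n = (4 + (1 + n)^(-½))/n)
c(r)³ = (4/(-24) + 1/((-24)*√(1 - 24)))³ = (4*(-1/24) - (-1)*I*√23/552)³ = (-⅙ - (-1)*I*√23/552)³ = (-⅙ + I*√23/552)³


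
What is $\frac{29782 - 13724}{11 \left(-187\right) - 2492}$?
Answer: $- \frac{16058}{4549} \approx -3.53$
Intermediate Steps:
$\frac{29782 - 13724}{11 \left(-187\right) - 2492} = \frac{16058}{-2057 - 2492} = \frac{16058}{-4549} = 16058 \left(- \frac{1}{4549}\right) = - \frac{16058}{4549}$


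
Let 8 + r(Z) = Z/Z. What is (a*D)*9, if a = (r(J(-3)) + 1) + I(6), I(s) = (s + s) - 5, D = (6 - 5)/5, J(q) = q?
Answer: 9/5 ≈ 1.8000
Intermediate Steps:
r(Z) = -7 (r(Z) = -8 + Z/Z = -8 + 1 = -7)
D = ⅕ (D = 1*(⅕) = ⅕ ≈ 0.20000)
I(s) = -5 + 2*s (I(s) = 2*s - 5 = -5 + 2*s)
a = 1 (a = (-7 + 1) + (-5 + 2*6) = -6 + (-5 + 12) = -6 + 7 = 1)
(a*D)*9 = (1*(⅕))*9 = (⅕)*9 = 9/5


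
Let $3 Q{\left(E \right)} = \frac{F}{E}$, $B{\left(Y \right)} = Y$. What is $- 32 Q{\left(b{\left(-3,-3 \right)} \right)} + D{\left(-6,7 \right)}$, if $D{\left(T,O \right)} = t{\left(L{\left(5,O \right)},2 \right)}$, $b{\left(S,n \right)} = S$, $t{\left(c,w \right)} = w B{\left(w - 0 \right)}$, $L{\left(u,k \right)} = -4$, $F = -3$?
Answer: $- \frac{20}{3} \approx -6.6667$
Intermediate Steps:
$t{\left(c,w \right)} = w^{2}$ ($t{\left(c,w \right)} = w \left(w - 0\right) = w \left(w + 0\right) = w w = w^{2}$)
$D{\left(T,O \right)} = 4$ ($D{\left(T,O \right)} = 2^{2} = 4$)
$Q{\left(E \right)} = - \frac{1}{E}$ ($Q{\left(E \right)} = \frac{\left(-3\right) \frac{1}{E}}{3} = - \frac{1}{E}$)
$- 32 Q{\left(b{\left(-3,-3 \right)} \right)} + D{\left(-6,7 \right)} = - 32 \left(- \frac{1}{-3}\right) + 4 = - 32 \left(\left(-1\right) \left(- \frac{1}{3}\right)\right) + 4 = \left(-32\right) \frac{1}{3} + 4 = - \frac{32}{3} + 4 = - \frac{20}{3}$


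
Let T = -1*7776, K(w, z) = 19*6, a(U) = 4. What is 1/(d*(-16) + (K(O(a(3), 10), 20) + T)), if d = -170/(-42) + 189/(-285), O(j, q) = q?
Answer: -1995/15393722 ≈ -0.00012960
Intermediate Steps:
d = 6752/1995 (d = -170*(-1/42) + 189*(-1/285) = 85/21 - 63/95 = 6752/1995 ≈ 3.3845)
K(w, z) = 114
T = -7776
1/(d*(-16) + (K(O(a(3), 10), 20) + T)) = 1/((6752/1995)*(-16) + (114 - 7776)) = 1/(-108032/1995 - 7662) = 1/(-15393722/1995) = -1995/15393722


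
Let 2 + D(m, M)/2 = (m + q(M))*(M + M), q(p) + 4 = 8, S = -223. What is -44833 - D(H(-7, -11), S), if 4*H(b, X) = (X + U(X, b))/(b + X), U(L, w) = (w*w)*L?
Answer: -310024/9 ≈ -34447.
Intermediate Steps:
q(p) = 4 (q(p) = -4 + 8 = 4)
U(L, w) = L*w² (U(L, w) = w²*L = L*w²)
H(b, X) = (X + X*b²)/(4*(X + b)) (H(b, X) = ((X + X*b²)/(b + X))/4 = ((X + X*b²)/(X + b))/4 = (X + X*b²)/(4*(X + b)))
D(m, M) = -4 + 4*M*(4 + m) (D(m, M) = -4 + 2*((m + 4)*(M + M)) = -4 + 2*((4 + m)*(2*M)) = -4 + 2*(2*M*(4 + m)) = -4 + 4*M*(4 + m))
-44833 - D(H(-7, -11), S) = -44833 - (-4 + 16*(-223) + 4*(-223)*((¼)*(-11)*(1 + (-7)²)/(-11 - 7))) = -44833 - (-4 - 3568 + 4*(-223)*((¼)*(-11)*(1 + 49)/(-18))) = -44833 - (-4 - 3568 + 4*(-223)*((¼)*(-11)*(-1/18)*50)) = -44833 - (-4 - 3568 + 4*(-223)*(275/36)) = -44833 - (-4 - 3568 - 61325/9) = -44833 - 1*(-93473/9) = -44833 + 93473/9 = -310024/9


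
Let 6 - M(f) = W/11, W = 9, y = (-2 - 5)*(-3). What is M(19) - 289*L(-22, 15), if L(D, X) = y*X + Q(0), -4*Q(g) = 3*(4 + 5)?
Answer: -3919479/44 ≈ -89079.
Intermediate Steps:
y = 21 (y = -7*(-3) = 21)
M(f) = 57/11 (M(f) = 6 - 9/11 = 57/11)
Q(g) = -27/4 (Q(g) = -3*(4 + 5)/4 = -3*9/4 = -1/4*27 = -27/4)
L(D, X) = -27/4 + 21*X (L(D, X) = 21*X - 27/4 = -27/4 + 21*X)
M(19) - 289*L(-22, 15) = 57/11 - 289*(-27/4 + 21*15) = 57/11 - 289*(-27/4 + 315) = 57/11 - 289*1233/4 = 57/11 - 356337/4 = -3919479/44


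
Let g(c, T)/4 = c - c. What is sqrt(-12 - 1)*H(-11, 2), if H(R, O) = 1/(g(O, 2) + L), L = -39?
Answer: -I*sqrt(13)/39 ≈ -0.09245*I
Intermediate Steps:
g(c, T) = 0 (g(c, T) = 4*(c - c) = 4*0 = 0)
H(R, O) = -1/39 (H(R, O) = 1/(0 - 39) = 1/(-39) = -1/39)
sqrt(-12 - 1)*H(-11, 2) = sqrt(-12 - 1)*(-1/39) = sqrt(-13)*(-1/39) = (I*sqrt(13))*(-1/39) = -I*sqrt(13)/39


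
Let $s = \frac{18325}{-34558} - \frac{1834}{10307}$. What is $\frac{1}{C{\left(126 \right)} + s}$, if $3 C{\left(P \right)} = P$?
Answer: $\frac{356189306}{14707695705} \approx 0.024218$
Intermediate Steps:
$C{\left(P \right)} = \frac{P}{3}$
$s = - \frac{252255147}{356189306}$ ($s = 18325 \left(- \frac{1}{34558}\right) - \frac{1834}{10307} = - \frac{18325}{34558} - \frac{1834}{10307} = - \frac{252255147}{356189306} \approx -0.70821$)
$\frac{1}{C{\left(126 \right)} + s} = \frac{1}{\frac{1}{3} \cdot 126 - \frac{252255147}{356189306}} = \frac{1}{42 - \frac{252255147}{356189306}} = \frac{1}{\frac{14707695705}{356189306}} = \frac{356189306}{14707695705}$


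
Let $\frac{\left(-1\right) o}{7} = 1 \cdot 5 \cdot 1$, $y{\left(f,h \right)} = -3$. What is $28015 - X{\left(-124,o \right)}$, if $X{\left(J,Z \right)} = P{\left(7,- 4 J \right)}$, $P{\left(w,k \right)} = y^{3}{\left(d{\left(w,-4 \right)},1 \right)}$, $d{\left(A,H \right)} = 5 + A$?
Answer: $28042$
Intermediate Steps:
$o = -35$ ($o = - 7 \cdot 1 \cdot 5 \cdot 1 = - 7 \cdot 5 \cdot 1 = \left(-7\right) 5 = -35$)
$P{\left(w,k \right)} = -27$ ($P{\left(w,k \right)} = \left(-3\right)^{3} = -27$)
$X{\left(J,Z \right)} = -27$
$28015 - X{\left(-124,o \right)} = 28015 - -27 = 28015 + 27 = 28042$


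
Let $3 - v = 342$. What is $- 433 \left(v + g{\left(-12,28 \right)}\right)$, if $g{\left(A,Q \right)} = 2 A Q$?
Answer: $437763$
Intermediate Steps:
$v = -339$ ($v = 3 - 342 = -339$)
$g{\left(A,Q \right)} = 2 A Q$
$- 433 \left(v + g{\left(-12,28 \right)}\right) = - 433 \left(-339 + 2 \left(-12\right) 28\right) = - 433 \left(-339 - 672\right) = \left(-433\right) \left(-1011\right) = 437763$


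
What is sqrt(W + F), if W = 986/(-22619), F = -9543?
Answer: I*sqrt(4882403955757)/22619 ≈ 97.688*I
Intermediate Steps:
W = -986/22619 (W = 986*(-1/22619) = -986/22619 ≈ -0.043592)
sqrt(W + F) = sqrt(-986/22619 - 9543) = sqrt(-215854103/22619) = I*sqrt(4882403955757)/22619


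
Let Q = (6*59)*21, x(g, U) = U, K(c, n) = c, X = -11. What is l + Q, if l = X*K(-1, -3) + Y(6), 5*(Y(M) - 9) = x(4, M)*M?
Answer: 37306/5 ≈ 7461.2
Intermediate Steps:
Y(M) = 9 + M**2/5 (Y(M) = 9 + (M*M)/5 = 9 + M**2/5)
l = 136/5 (l = -11*(-1) + (9 + (1/5)*6**2) = 11 + (9 + (1/5)*36) = 11 + (9 + 36/5) = 11 + 81/5 = 136/5 ≈ 27.200)
Q = 7434 (Q = 354*21 = 7434)
l + Q = 136/5 + 7434 = 37306/5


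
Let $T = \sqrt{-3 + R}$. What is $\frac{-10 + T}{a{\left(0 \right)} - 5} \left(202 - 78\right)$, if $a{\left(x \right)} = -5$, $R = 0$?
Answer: $124 - \frac{62 i \sqrt{3}}{5} \approx 124.0 - 21.477 i$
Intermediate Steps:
$T = i \sqrt{3}$ ($T = \sqrt{-3 + 0} = \sqrt{-3} = i \sqrt{3} \approx 1.732 i$)
$\frac{-10 + T}{a{\left(0 \right)} - 5} \left(202 - 78\right) = \frac{-10 + i \sqrt{3}}{-5 - 5} \left(202 - 78\right) = \frac{-10 + i \sqrt{3}}{-10} \left(202 - 78\right) = \left(-10 + i \sqrt{3}\right) \left(- \frac{1}{10}\right) 124 = \left(1 - \frac{i \sqrt{3}}{10}\right) 124 = 124 - \frac{62 i \sqrt{3}}{5}$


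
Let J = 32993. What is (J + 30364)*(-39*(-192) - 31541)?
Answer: -1523925921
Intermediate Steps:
(J + 30364)*(-39*(-192) - 31541) = (32993 + 30364)*(-39*(-192) - 31541) = 63357*(7488 - 31541) = 63357*(-24053) = -1523925921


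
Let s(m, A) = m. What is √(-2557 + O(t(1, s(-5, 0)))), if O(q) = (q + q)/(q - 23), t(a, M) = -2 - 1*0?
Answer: I*√63921/5 ≈ 50.565*I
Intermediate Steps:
t(a, M) = -2 (t(a, M) = -2 + 0 = -2)
O(q) = 2*q/(-23 + q) (O(q) = (2*q)/(-23 + q) = 2*q/(-23 + q))
√(-2557 + O(t(1, s(-5, 0)))) = √(-2557 + 2*(-2)/(-23 - 2)) = √(-2557 + 2*(-2)/(-25)) = √(-2557 + 2*(-2)*(-1/25)) = √(-2557 + 4/25) = √(-63921/25) = I*√63921/5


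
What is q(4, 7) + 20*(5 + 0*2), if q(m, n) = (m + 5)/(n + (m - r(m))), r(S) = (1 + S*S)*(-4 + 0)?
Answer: 7909/79 ≈ 100.11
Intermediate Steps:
r(S) = -4 - 4*S² (r(S) = (1 + S²)*(-4) = -4 - 4*S²)
q(m, n) = (5 + m)/(4 + m + n + 4*m²) (q(m, n) = (m + 5)/(n + (m - (-4 - 4*m²))) = (5 + m)/(n + (m + (4 + 4*m²))) = (5 + m)/(n + (4 + m + 4*m²)) = (5 + m)/(4 + m + n + 4*m²))
q(4, 7) + 20*(5 + 0*2) = (5 + 4)/(4 + 4 + 7 + 4*4²) + 20*(5 + 0*2) = 9/(4 + 4 + 7 + 4*16) + 20*(5 + 0) = 9/(4 + 4 + 7 + 64) + 20*5 = 9/79 + 100 = 7909/79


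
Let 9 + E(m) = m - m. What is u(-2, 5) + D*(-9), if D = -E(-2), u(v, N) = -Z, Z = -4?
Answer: -77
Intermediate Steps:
E(m) = -9 (E(m) = -9 + (m - m) = -9 + 0 = -9)
u(v, N) = 4 (u(v, N) = -1*(-4) = 4)
D = 9 (D = -1*(-9) = 9)
u(-2, 5) + D*(-9) = 4 + 9*(-9) = 4 - 81 = -77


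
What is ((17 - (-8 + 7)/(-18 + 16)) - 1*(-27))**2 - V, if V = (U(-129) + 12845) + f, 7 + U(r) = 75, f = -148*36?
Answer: -22771/4 ≈ -5692.8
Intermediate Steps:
f = -5328
U(r) = 68 (U(r) = -7 + 75 = 68)
V = 7585 (V = (68 + 12845) - 5328 = 12913 - 5328 = 7585)
((17 - (-8 + 7)/(-18 + 16)) - 1*(-27))**2 - V = ((17 - (-8 + 7)/(-18 + 16)) - 1*(-27))**2 - 1*7585 = ((17 - (-1)/(-2)) + 27)**2 - 7585 = ((17 - (-1)*(-1)/2) + 27)**2 - 7585 = ((17 - 1*1/2) + 27)**2 - 7585 = ((17 - 1/2) + 27)**2 - 7585 = (33/2 + 27)**2 - 7585 = (87/2)**2 - 7585 = 7569/4 - 7585 = -22771/4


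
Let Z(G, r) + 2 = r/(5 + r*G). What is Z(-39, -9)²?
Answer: 519841/126736 ≈ 4.1018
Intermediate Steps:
Z(G, r) = -2 + r/(5 + G*r) (Z(G, r) = -2 + r/(5 + r*G) = -2 + r/(5 + G*r))
Z(-39, -9)² = ((-10 - 9 - 2*(-39)*(-9))/(5 - 39*(-9)))² = ((-10 - 9 - 702)/(5 + 351))² = (-721/356)² = 519841/126736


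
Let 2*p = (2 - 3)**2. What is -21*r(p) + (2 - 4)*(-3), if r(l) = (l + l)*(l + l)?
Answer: -15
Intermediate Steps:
p = 1/2 (p = (2 - 3)**2/2 = (1/2)*(-1)**2 = (1/2)*1 = 1/2 ≈ 0.50000)
r(l) = 4*l**2 (r(l) = (2*l)*(2*l) = 4*l**2)
-21*r(p) + (2 - 4)*(-3) = -84*(1/2)**2 + (2 - 4)*(-3) = -84/4 - 2*(-3) = -21*1 + 6 = -21 + 6 = -15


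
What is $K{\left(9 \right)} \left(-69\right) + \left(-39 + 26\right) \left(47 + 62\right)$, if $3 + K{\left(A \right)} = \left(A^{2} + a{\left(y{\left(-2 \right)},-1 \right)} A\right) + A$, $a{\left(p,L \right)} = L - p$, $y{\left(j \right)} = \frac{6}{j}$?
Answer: $-8662$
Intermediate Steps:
$K{\left(A \right)} = -3 + A^{2} + 3 A$ ($K{\left(A \right)} = -3 + \left(\left(A^{2} + \left(-1 - \frac{6}{-2}\right) A\right) + A\right) = -3 + \left(\left(A^{2} + \left(-1 - 6 \left(- \frac{1}{2}\right)\right) A\right) + A\right) = -3 + \left(\left(A^{2} + \left(-1 - -3\right) A\right) + A\right) = -3 + \left(\left(A^{2} + \left(-1 + 3\right) A\right) + A\right) = -3 + \left(\left(A^{2} + 2 A\right) + A\right) = -3 + \left(A^{2} + 3 A\right) = -3 + A^{2} + 3 A$)
$K{\left(9 \right)} \left(-69\right) + \left(-39 + 26\right) \left(47 + 62\right) = \left(-3 + 9^{2} + 3 \cdot 9\right) \left(-69\right) + \left(-39 + 26\right) \left(47 + 62\right) = \left(-3 + 81 + 27\right) \left(-69\right) - 1417 = 105 \left(-69\right) - 1417 = -7245 - 1417 = -8662$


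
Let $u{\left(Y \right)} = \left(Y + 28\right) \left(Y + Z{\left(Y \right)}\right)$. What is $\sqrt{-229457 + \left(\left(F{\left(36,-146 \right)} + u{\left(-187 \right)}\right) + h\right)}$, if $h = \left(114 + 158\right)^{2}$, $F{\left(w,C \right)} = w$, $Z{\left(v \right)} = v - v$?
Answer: $2 i \sqrt{31426} \approx 354.55 i$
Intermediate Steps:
$Z{\left(v \right)} = 0$
$u{\left(Y \right)} = Y \left(28 + Y\right)$ ($u{\left(Y \right)} = \left(Y + 28\right) \left(Y + 0\right) = \left(28 + Y\right) Y = Y \left(28 + Y\right)$)
$h = 73984$ ($h = 272^{2} = 73984$)
$\sqrt{-229457 + \left(\left(F{\left(36,-146 \right)} + u{\left(-187 \right)}\right) + h\right)} = \sqrt{-229457 + \left(\left(36 - 187 \left(28 - 187\right)\right) + 73984\right)} = \sqrt{-229457 + \left(\left(36 - -29733\right) + 73984\right)} = \sqrt{-229457 + \left(\left(36 + 29733\right) + 73984\right)} = \sqrt{-229457 + \left(29769 + 73984\right)} = \sqrt{-229457 + 103753} = \sqrt{-125704} = 2 i \sqrt{31426}$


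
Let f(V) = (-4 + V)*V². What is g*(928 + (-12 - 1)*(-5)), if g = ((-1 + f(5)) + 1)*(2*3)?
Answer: 148950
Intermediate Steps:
f(V) = V²*(-4 + V)
g = 150 (g = ((-1 + 5²*(-4 + 5)) + 1)*(2*3) = ((-1 + 25*1) + 1)*6 = ((-1 + 25) + 1)*6 = (24 + 1)*6 = 25*6 = 150)
g*(928 + (-12 - 1)*(-5)) = 150*(928 + (-12 - 1)*(-5)) = 150*(928 - 13*(-5)) = 150*(928 + 65) = 150*993 = 148950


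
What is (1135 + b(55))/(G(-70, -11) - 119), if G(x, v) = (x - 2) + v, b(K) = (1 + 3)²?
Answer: -1151/202 ≈ -5.6980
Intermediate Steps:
b(K) = 16 (b(K) = 4² = 16)
G(x, v) = -2 + v + x (G(x, v) = (-2 + x) + v = -2 + v + x)
(1135 + b(55))/(G(-70, -11) - 119) = (1135 + 16)/((-2 - 11 - 70) - 119) = 1151/(-83 - 119) = 1151/(-202) = 1151*(-1/202) = -1151/202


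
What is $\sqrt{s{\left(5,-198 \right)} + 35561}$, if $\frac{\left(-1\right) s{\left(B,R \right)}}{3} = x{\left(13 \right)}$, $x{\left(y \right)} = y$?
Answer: $\sqrt{35522} \approx 188.47$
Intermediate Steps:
$s{\left(B,R \right)} = -39$ ($s{\left(B,R \right)} = \left(-3\right) 13 = -39$)
$\sqrt{s{\left(5,-198 \right)} + 35561} = \sqrt{-39 + 35561} = \sqrt{35522}$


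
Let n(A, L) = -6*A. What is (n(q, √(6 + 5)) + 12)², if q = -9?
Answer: 4356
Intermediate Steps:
(n(q, √(6 + 5)) + 12)² = (-6*(-9) + 12)² = (54 + 12)² = 66² = 4356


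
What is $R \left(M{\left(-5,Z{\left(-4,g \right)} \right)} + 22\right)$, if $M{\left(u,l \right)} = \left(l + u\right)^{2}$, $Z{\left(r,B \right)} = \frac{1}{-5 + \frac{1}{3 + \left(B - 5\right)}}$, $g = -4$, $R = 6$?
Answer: $\frac{282378}{961} \approx 293.84$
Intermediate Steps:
$Z{\left(r,B \right)} = \frac{1}{-5 + \frac{1}{-2 + B}}$ ($Z{\left(r,B \right)} = \frac{1}{-5 + \frac{1}{3 + \left(-5 + B\right)}} = \frac{1}{-5 + \frac{1}{-2 + B}}$)
$R \left(M{\left(-5,Z{\left(-4,g \right)} \right)} + 22\right) = 6 \left(\left(\frac{2 - -4}{-11 + 5 \left(-4\right)} - 5\right)^{2} + 22\right) = 6 \left(\left(\frac{2 + 4}{-11 - 20} - 5\right)^{2} + 22\right) = 6 \left(\left(\frac{1}{-31} \cdot 6 - 5\right)^{2} + 22\right) = 6 \left(\left(\left(- \frac{1}{31}\right) 6 - 5\right)^{2} + 22\right) = 6 \left(\left(- \frac{6}{31} - 5\right)^{2} + 22\right) = 6 \left(\left(- \frac{161}{31}\right)^{2} + 22\right) = 6 \left(\frac{25921}{961} + 22\right) = 6 \cdot \frac{47063}{961} = \frac{282378}{961}$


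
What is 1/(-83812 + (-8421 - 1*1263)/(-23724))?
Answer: -659/55231839 ≈ -1.1932e-5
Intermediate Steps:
1/(-83812 + (-8421 - 1*1263)/(-23724)) = 1/(-83812 + (-8421 - 1263)*(-1/23724)) = 1/(-83812 - 9684*(-1/23724)) = 1/(-83812 + 269/659) = 1/(-55231839/659) = -659/55231839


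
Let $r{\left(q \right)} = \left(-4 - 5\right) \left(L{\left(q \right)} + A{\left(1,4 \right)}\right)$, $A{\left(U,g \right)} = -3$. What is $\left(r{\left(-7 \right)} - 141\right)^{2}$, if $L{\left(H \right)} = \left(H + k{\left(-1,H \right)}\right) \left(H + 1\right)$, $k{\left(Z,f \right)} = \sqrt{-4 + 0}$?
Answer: $230400 - 106272 i \approx 2.304 \cdot 10^{5} - 1.0627 \cdot 10^{5} i$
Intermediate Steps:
$k{\left(Z,f \right)} = 2 i$ ($k{\left(Z,f \right)} = \sqrt{-4} = 2 i$)
$L{\left(H \right)} = \left(1 + H\right) \left(H + 2 i\right)$ ($L{\left(H \right)} = \left(H + 2 i\right) \left(H + 1\right) = \left(H + 2 i\right) \left(1 + H\right) = \left(1 + H\right) \left(H + 2 i\right)$)
$r{\left(q \right)} = 27 - 18 i - 9 q - 9 q^{2} - 18 i q$ ($r{\left(q \right)} = \left(-4 - 5\right) \left(\left(q + q^{2} + 2 i + 2 i q\right) - 3\right) = - 9 \left(-3 + q + q^{2} + 2 i + 2 i q\right) = 27 - 18 i - 9 q - 9 q^{2} - 18 i q$)
$\left(r{\left(-7 \right)} - 141\right)^{2} = \left(\left(27 - 18 i - -63 - 9 \left(-7\right)^{2} - 18 i \left(-7\right)\right) - 141\right)^{2} = \left(\left(27 - 18 i + 63 - 441 + 126 i\right) - 141\right)^{2} = \left(\left(-351 + 108 i\right) - 141\right)^{2} = \left(-492 + 108 i\right)^{2}$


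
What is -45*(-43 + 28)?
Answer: 675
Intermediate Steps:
-45*(-43 + 28) = -45*(-15) = 675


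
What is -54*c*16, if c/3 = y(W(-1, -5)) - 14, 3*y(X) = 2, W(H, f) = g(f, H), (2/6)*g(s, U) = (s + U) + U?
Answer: 34560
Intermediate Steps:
g(s, U) = 3*s + 6*U (g(s, U) = 3*((s + U) + U) = 3*((U + s) + U) = 3*(s + 2*U) = 3*s + 6*U)
W(H, f) = 3*f + 6*H
y(X) = ⅔ (y(X) = (⅓)*2 = ⅔)
c = -40 (c = 3*(⅔ - 14) = 3*(-40/3) = -40)
-54*c*16 = -54*(-40)*16 = 2160*16 = 34560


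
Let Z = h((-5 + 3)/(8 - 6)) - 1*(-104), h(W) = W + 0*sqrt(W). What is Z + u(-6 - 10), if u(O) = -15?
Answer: 88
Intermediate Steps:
h(W) = W (h(W) = W + 0 = W)
Z = 103 (Z = (-5 + 3)/(8 - 6) - 1*(-104) = -2/2 + 104 = -2*1/2 + 104 = -1 + 104 = 103)
Z + u(-6 - 10) = 103 - 15 = 88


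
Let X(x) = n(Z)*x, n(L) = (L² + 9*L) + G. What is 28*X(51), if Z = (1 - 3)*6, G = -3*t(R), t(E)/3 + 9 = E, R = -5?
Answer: 231336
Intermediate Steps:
t(E) = -27 + 3*E
G = 126 (G = -3*(-27 + 3*(-5)) = -3*(-27 - 15) = -3*(-42) = 126)
Z = -12 (Z = -2*6 = -12)
n(L) = 126 + L² + 9*L (n(L) = (L² + 9*L) + 126 = 126 + L² + 9*L)
X(x) = 162*x (X(x) = (126 + (-12)² + 9*(-12))*x = (126 + 144 - 108)*x = 162*x)
28*X(51) = 28*(162*51) = 28*8262 = 231336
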